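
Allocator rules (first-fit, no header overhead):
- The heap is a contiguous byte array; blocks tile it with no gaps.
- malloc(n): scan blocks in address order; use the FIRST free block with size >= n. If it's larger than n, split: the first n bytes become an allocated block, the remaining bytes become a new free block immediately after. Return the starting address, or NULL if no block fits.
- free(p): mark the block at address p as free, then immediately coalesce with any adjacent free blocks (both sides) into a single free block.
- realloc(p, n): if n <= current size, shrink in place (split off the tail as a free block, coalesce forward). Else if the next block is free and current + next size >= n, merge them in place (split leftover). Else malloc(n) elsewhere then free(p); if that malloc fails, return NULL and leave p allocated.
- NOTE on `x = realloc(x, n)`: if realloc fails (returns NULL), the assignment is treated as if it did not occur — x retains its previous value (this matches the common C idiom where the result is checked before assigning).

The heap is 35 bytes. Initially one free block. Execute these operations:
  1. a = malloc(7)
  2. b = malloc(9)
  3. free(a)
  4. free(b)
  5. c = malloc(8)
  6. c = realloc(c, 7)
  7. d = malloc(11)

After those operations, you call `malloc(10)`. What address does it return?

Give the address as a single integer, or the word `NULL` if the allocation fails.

Op 1: a = malloc(7) -> a = 0; heap: [0-6 ALLOC][7-34 FREE]
Op 2: b = malloc(9) -> b = 7; heap: [0-6 ALLOC][7-15 ALLOC][16-34 FREE]
Op 3: free(a) -> (freed a); heap: [0-6 FREE][7-15 ALLOC][16-34 FREE]
Op 4: free(b) -> (freed b); heap: [0-34 FREE]
Op 5: c = malloc(8) -> c = 0; heap: [0-7 ALLOC][8-34 FREE]
Op 6: c = realloc(c, 7) -> c = 0; heap: [0-6 ALLOC][7-34 FREE]
Op 7: d = malloc(11) -> d = 7; heap: [0-6 ALLOC][7-17 ALLOC][18-34 FREE]
malloc(10): first-fit scan over [0-6 ALLOC][7-17 ALLOC][18-34 FREE] -> 18

Answer: 18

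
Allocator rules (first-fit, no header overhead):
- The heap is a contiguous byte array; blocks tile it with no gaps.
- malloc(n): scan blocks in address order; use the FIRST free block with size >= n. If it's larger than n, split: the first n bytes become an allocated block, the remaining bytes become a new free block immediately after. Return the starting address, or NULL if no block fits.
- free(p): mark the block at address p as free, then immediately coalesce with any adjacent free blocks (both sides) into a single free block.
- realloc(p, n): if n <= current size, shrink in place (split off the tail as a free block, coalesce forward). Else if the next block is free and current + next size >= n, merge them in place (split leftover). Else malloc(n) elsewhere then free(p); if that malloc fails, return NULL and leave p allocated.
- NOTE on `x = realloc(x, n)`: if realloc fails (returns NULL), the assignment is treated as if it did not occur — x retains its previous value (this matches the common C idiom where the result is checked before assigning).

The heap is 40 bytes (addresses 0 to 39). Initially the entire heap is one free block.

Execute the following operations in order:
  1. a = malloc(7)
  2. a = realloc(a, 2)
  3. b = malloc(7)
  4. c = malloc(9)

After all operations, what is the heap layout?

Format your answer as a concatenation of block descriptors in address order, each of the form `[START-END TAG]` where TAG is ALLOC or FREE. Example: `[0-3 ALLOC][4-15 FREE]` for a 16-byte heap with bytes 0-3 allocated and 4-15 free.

Answer: [0-1 ALLOC][2-8 ALLOC][9-17 ALLOC][18-39 FREE]

Derivation:
Op 1: a = malloc(7) -> a = 0; heap: [0-6 ALLOC][7-39 FREE]
Op 2: a = realloc(a, 2) -> a = 0; heap: [0-1 ALLOC][2-39 FREE]
Op 3: b = malloc(7) -> b = 2; heap: [0-1 ALLOC][2-8 ALLOC][9-39 FREE]
Op 4: c = malloc(9) -> c = 9; heap: [0-1 ALLOC][2-8 ALLOC][9-17 ALLOC][18-39 FREE]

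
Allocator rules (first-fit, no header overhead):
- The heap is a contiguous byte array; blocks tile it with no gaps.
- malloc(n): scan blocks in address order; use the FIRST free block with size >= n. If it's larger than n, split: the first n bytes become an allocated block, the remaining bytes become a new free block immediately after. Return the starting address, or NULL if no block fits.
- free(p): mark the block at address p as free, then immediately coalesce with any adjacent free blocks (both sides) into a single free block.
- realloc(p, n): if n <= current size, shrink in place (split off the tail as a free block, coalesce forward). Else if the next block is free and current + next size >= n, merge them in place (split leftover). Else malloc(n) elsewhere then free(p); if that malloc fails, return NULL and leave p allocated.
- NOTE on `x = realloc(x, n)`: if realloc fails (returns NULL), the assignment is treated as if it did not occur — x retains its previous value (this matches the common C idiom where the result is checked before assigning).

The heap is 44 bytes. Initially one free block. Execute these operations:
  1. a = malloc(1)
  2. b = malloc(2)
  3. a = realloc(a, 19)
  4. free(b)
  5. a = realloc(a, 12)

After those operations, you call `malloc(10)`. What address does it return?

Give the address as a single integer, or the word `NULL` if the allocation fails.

Op 1: a = malloc(1) -> a = 0; heap: [0-0 ALLOC][1-43 FREE]
Op 2: b = malloc(2) -> b = 1; heap: [0-0 ALLOC][1-2 ALLOC][3-43 FREE]
Op 3: a = realloc(a, 19) -> a = 3; heap: [0-0 FREE][1-2 ALLOC][3-21 ALLOC][22-43 FREE]
Op 4: free(b) -> (freed b); heap: [0-2 FREE][3-21 ALLOC][22-43 FREE]
Op 5: a = realloc(a, 12) -> a = 3; heap: [0-2 FREE][3-14 ALLOC][15-43 FREE]
malloc(10): first-fit scan over [0-2 FREE][3-14 ALLOC][15-43 FREE] -> 15

Answer: 15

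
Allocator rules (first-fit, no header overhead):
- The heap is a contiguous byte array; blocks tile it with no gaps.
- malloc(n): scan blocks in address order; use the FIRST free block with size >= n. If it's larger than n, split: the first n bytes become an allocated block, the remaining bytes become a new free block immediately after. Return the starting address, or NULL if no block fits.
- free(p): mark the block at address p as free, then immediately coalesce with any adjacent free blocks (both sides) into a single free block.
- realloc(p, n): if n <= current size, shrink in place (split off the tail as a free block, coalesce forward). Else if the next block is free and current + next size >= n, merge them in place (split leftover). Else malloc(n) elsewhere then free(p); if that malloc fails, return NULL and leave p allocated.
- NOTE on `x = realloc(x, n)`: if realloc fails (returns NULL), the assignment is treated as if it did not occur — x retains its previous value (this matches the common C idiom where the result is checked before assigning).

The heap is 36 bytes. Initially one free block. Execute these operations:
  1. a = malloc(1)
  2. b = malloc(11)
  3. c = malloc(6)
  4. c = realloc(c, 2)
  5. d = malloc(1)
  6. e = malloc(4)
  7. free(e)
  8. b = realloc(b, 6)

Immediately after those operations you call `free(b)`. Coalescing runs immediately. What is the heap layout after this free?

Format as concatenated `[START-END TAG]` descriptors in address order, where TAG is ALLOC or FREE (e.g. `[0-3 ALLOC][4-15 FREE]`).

Answer: [0-0 ALLOC][1-11 FREE][12-13 ALLOC][14-14 ALLOC][15-35 FREE]

Derivation:
Op 1: a = malloc(1) -> a = 0; heap: [0-0 ALLOC][1-35 FREE]
Op 2: b = malloc(11) -> b = 1; heap: [0-0 ALLOC][1-11 ALLOC][12-35 FREE]
Op 3: c = malloc(6) -> c = 12; heap: [0-0 ALLOC][1-11 ALLOC][12-17 ALLOC][18-35 FREE]
Op 4: c = realloc(c, 2) -> c = 12; heap: [0-0 ALLOC][1-11 ALLOC][12-13 ALLOC][14-35 FREE]
Op 5: d = malloc(1) -> d = 14; heap: [0-0 ALLOC][1-11 ALLOC][12-13 ALLOC][14-14 ALLOC][15-35 FREE]
Op 6: e = malloc(4) -> e = 15; heap: [0-0 ALLOC][1-11 ALLOC][12-13 ALLOC][14-14 ALLOC][15-18 ALLOC][19-35 FREE]
Op 7: free(e) -> (freed e); heap: [0-0 ALLOC][1-11 ALLOC][12-13 ALLOC][14-14 ALLOC][15-35 FREE]
Op 8: b = realloc(b, 6) -> b = 1; heap: [0-0 ALLOC][1-6 ALLOC][7-11 FREE][12-13 ALLOC][14-14 ALLOC][15-35 FREE]
free(b): b = 1 -> block [1-6 ALLOC]; mark free, coalesce with adjacent free neighbors -> [0-0 ALLOC][1-11 FREE][12-13 ALLOC][14-14 ALLOC][15-35 FREE]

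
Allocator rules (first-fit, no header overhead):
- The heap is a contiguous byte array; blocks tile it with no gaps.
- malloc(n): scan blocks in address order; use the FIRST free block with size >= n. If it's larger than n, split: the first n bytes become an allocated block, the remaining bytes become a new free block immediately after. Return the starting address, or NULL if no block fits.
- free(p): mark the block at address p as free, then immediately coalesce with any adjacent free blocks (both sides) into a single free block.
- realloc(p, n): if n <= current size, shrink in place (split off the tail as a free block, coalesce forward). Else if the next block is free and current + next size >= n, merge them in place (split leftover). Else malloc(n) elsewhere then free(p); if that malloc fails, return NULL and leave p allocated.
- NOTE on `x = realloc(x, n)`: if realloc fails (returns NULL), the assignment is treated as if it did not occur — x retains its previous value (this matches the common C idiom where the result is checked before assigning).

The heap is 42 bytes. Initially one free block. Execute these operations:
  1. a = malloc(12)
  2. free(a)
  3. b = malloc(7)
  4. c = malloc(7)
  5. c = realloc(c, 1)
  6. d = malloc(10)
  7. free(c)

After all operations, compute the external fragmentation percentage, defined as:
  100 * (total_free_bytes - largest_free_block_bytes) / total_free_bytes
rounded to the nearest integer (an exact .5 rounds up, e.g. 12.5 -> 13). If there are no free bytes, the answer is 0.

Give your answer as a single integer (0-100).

Answer: 4

Derivation:
Op 1: a = malloc(12) -> a = 0; heap: [0-11 ALLOC][12-41 FREE]
Op 2: free(a) -> (freed a); heap: [0-41 FREE]
Op 3: b = malloc(7) -> b = 0; heap: [0-6 ALLOC][7-41 FREE]
Op 4: c = malloc(7) -> c = 7; heap: [0-6 ALLOC][7-13 ALLOC][14-41 FREE]
Op 5: c = realloc(c, 1) -> c = 7; heap: [0-6 ALLOC][7-7 ALLOC][8-41 FREE]
Op 6: d = malloc(10) -> d = 8; heap: [0-6 ALLOC][7-7 ALLOC][8-17 ALLOC][18-41 FREE]
Op 7: free(c) -> (freed c); heap: [0-6 ALLOC][7-7 FREE][8-17 ALLOC][18-41 FREE]
Free blocks: [1 24] total_free=25 largest=24 -> 100*(25-24)/25 = 100/25 = 4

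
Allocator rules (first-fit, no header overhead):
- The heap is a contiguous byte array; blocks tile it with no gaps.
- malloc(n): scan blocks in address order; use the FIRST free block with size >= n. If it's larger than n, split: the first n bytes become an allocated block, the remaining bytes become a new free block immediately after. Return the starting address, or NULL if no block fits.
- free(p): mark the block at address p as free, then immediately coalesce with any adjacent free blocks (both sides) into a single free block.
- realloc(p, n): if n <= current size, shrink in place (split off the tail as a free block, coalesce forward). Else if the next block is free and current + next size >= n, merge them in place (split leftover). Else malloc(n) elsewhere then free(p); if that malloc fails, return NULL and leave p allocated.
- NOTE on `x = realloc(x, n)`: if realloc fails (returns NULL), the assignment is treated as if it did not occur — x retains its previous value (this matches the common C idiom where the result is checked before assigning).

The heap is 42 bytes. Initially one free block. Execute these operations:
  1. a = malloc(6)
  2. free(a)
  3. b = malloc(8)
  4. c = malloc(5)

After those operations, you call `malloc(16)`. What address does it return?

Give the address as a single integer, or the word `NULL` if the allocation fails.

Answer: 13

Derivation:
Op 1: a = malloc(6) -> a = 0; heap: [0-5 ALLOC][6-41 FREE]
Op 2: free(a) -> (freed a); heap: [0-41 FREE]
Op 3: b = malloc(8) -> b = 0; heap: [0-7 ALLOC][8-41 FREE]
Op 4: c = malloc(5) -> c = 8; heap: [0-7 ALLOC][8-12 ALLOC][13-41 FREE]
malloc(16): first-fit scan over [0-7 ALLOC][8-12 ALLOC][13-41 FREE] -> 13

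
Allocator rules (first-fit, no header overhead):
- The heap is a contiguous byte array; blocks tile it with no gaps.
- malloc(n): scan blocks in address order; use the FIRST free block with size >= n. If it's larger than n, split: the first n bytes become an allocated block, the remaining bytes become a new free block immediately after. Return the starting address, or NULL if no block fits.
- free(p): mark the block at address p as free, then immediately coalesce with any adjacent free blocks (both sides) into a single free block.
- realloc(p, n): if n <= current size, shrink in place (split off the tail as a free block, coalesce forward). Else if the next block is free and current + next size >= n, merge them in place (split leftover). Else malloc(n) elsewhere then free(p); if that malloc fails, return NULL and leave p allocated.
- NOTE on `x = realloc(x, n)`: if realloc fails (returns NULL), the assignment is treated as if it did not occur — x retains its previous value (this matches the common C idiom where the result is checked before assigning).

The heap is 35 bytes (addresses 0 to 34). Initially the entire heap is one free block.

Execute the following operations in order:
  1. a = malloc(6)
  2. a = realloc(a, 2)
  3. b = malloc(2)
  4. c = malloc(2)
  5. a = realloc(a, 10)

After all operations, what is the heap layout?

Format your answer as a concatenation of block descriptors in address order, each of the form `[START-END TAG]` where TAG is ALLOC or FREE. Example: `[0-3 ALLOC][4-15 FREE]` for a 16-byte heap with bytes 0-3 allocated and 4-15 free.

Op 1: a = malloc(6) -> a = 0; heap: [0-5 ALLOC][6-34 FREE]
Op 2: a = realloc(a, 2) -> a = 0; heap: [0-1 ALLOC][2-34 FREE]
Op 3: b = malloc(2) -> b = 2; heap: [0-1 ALLOC][2-3 ALLOC][4-34 FREE]
Op 4: c = malloc(2) -> c = 4; heap: [0-1 ALLOC][2-3 ALLOC][4-5 ALLOC][6-34 FREE]
Op 5: a = realloc(a, 10) -> a = 6; heap: [0-1 FREE][2-3 ALLOC][4-5 ALLOC][6-15 ALLOC][16-34 FREE]

Answer: [0-1 FREE][2-3 ALLOC][4-5 ALLOC][6-15 ALLOC][16-34 FREE]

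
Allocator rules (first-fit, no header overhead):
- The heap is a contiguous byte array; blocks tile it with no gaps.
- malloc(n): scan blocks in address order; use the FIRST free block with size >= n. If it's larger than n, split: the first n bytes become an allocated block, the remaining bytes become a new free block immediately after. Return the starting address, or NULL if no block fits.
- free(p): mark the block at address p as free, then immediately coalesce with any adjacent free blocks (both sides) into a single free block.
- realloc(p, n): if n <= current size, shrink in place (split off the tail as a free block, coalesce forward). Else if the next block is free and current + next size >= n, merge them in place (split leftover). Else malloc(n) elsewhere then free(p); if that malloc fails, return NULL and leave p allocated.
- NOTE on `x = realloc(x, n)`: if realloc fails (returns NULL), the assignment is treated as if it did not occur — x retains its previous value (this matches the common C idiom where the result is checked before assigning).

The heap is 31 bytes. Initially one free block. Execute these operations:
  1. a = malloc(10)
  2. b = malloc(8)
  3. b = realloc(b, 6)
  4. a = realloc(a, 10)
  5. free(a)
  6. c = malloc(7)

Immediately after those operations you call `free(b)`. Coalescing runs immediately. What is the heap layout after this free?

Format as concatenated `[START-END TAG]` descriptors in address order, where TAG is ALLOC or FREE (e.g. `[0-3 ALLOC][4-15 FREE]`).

Op 1: a = malloc(10) -> a = 0; heap: [0-9 ALLOC][10-30 FREE]
Op 2: b = malloc(8) -> b = 10; heap: [0-9 ALLOC][10-17 ALLOC][18-30 FREE]
Op 3: b = realloc(b, 6) -> b = 10; heap: [0-9 ALLOC][10-15 ALLOC][16-30 FREE]
Op 4: a = realloc(a, 10) -> a = 0; heap: [0-9 ALLOC][10-15 ALLOC][16-30 FREE]
Op 5: free(a) -> (freed a); heap: [0-9 FREE][10-15 ALLOC][16-30 FREE]
Op 6: c = malloc(7) -> c = 0; heap: [0-6 ALLOC][7-9 FREE][10-15 ALLOC][16-30 FREE]
free(b): b = 10 -> block [10-15 ALLOC]; mark free, coalesce with adjacent free neighbors -> [0-6 ALLOC][7-30 FREE]

Answer: [0-6 ALLOC][7-30 FREE]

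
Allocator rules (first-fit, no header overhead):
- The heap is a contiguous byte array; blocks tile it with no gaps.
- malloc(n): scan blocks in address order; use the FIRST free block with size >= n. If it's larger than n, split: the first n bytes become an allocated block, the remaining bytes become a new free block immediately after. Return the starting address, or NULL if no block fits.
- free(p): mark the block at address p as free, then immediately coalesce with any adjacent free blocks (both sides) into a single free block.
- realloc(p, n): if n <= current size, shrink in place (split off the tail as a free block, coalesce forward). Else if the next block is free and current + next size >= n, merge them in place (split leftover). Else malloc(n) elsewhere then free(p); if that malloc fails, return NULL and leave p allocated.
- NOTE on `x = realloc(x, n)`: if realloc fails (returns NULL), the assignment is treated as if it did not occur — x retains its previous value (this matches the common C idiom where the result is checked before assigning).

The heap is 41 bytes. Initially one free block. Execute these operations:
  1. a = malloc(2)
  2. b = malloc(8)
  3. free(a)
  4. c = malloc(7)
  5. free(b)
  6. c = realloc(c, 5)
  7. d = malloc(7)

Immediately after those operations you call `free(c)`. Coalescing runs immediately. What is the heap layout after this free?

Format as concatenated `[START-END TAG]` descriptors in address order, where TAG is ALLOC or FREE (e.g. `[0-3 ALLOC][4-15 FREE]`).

Answer: [0-6 ALLOC][7-40 FREE]

Derivation:
Op 1: a = malloc(2) -> a = 0; heap: [0-1 ALLOC][2-40 FREE]
Op 2: b = malloc(8) -> b = 2; heap: [0-1 ALLOC][2-9 ALLOC][10-40 FREE]
Op 3: free(a) -> (freed a); heap: [0-1 FREE][2-9 ALLOC][10-40 FREE]
Op 4: c = malloc(7) -> c = 10; heap: [0-1 FREE][2-9 ALLOC][10-16 ALLOC][17-40 FREE]
Op 5: free(b) -> (freed b); heap: [0-9 FREE][10-16 ALLOC][17-40 FREE]
Op 6: c = realloc(c, 5) -> c = 10; heap: [0-9 FREE][10-14 ALLOC][15-40 FREE]
Op 7: d = malloc(7) -> d = 0; heap: [0-6 ALLOC][7-9 FREE][10-14 ALLOC][15-40 FREE]
free(c): c = 10 -> block [10-14 ALLOC]; mark free, coalesce with adjacent free neighbors -> [0-6 ALLOC][7-40 FREE]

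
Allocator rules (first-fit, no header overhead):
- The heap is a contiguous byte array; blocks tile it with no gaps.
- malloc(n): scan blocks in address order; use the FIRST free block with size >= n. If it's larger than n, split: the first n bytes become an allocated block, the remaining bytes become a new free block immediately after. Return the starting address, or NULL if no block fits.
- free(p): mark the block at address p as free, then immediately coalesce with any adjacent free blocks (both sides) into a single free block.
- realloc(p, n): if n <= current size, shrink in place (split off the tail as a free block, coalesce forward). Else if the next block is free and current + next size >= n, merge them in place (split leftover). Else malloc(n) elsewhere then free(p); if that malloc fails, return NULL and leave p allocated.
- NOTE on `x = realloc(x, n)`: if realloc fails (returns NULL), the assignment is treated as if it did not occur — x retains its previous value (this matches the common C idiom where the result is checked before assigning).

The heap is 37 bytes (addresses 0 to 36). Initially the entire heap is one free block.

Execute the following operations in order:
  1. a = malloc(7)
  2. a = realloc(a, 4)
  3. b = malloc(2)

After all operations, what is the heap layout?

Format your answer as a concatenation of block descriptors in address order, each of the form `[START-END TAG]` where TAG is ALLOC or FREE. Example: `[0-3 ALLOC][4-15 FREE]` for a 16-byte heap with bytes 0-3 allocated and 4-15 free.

Answer: [0-3 ALLOC][4-5 ALLOC][6-36 FREE]

Derivation:
Op 1: a = malloc(7) -> a = 0; heap: [0-6 ALLOC][7-36 FREE]
Op 2: a = realloc(a, 4) -> a = 0; heap: [0-3 ALLOC][4-36 FREE]
Op 3: b = malloc(2) -> b = 4; heap: [0-3 ALLOC][4-5 ALLOC][6-36 FREE]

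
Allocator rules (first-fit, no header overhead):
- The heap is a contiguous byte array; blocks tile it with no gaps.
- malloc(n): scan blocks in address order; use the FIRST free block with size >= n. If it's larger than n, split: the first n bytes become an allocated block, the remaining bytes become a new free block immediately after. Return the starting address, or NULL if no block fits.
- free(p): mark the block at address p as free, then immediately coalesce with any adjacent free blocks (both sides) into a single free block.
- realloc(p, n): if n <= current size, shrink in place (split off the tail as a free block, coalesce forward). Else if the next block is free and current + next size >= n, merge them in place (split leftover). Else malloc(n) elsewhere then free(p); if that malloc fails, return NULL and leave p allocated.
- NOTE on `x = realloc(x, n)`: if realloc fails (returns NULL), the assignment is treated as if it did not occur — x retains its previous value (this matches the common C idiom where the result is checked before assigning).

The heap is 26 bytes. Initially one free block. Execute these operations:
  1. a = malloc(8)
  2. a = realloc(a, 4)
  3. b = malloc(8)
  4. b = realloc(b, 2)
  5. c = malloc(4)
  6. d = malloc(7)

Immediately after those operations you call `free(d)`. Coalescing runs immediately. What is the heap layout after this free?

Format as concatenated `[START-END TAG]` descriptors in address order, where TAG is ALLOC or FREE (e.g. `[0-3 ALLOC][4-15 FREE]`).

Op 1: a = malloc(8) -> a = 0; heap: [0-7 ALLOC][8-25 FREE]
Op 2: a = realloc(a, 4) -> a = 0; heap: [0-3 ALLOC][4-25 FREE]
Op 3: b = malloc(8) -> b = 4; heap: [0-3 ALLOC][4-11 ALLOC][12-25 FREE]
Op 4: b = realloc(b, 2) -> b = 4; heap: [0-3 ALLOC][4-5 ALLOC][6-25 FREE]
Op 5: c = malloc(4) -> c = 6; heap: [0-3 ALLOC][4-5 ALLOC][6-9 ALLOC][10-25 FREE]
Op 6: d = malloc(7) -> d = 10; heap: [0-3 ALLOC][4-5 ALLOC][6-9 ALLOC][10-16 ALLOC][17-25 FREE]
free(d): d = 10 -> block [10-16 ALLOC]; mark free, coalesce with adjacent free neighbors -> [0-3 ALLOC][4-5 ALLOC][6-9 ALLOC][10-25 FREE]

Answer: [0-3 ALLOC][4-5 ALLOC][6-9 ALLOC][10-25 FREE]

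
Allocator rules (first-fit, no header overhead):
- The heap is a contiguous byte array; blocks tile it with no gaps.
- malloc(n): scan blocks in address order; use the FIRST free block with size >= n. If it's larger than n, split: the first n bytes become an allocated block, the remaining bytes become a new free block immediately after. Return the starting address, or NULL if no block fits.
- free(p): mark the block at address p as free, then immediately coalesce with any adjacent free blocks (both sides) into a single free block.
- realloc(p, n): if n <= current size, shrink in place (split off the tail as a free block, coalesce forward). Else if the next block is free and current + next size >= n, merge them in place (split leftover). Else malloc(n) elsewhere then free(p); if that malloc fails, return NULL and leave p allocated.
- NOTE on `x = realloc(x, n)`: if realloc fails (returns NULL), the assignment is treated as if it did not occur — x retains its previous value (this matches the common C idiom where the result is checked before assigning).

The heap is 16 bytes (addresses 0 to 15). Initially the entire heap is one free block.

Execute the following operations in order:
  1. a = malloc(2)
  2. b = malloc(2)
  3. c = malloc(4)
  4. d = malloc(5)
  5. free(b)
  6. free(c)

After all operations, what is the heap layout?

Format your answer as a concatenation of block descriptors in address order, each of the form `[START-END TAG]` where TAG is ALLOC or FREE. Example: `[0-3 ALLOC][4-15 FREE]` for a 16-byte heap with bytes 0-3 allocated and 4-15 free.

Answer: [0-1 ALLOC][2-7 FREE][8-12 ALLOC][13-15 FREE]

Derivation:
Op 1: a = malloc(2) -> a = 0; heap: [0-1 ALLOC][2-15 FREE]
Op 2: b = malloc(2) -> b = 2; heap: [0-1 ALLOC][2-3 ALLOC][4-15 FREE]
Op 3: c = malloc(4) -> c = 4; heap: [0-1 ALLOC][2-3 ALLOC][4-7 ALLOC][8-15 FREE]
Op 4: d = malloc(5) -> d = 8; heap: [0-1 ALLOC][2-3 ALLOC][4-7 ALLOC][8-12 ALLOC][13-15 FREE]
Op 5: free(b) -> (freed b); heap: [0-1 ALLOC][2-3 FREE][4-7 ALLOC][8-12 ALLOC][13-15 FREE]
Op 6: free(c) -> (freed c); heap: [0-1 ALLOC][2-7 FREE][8-12 ALLOC][13-15 FREE]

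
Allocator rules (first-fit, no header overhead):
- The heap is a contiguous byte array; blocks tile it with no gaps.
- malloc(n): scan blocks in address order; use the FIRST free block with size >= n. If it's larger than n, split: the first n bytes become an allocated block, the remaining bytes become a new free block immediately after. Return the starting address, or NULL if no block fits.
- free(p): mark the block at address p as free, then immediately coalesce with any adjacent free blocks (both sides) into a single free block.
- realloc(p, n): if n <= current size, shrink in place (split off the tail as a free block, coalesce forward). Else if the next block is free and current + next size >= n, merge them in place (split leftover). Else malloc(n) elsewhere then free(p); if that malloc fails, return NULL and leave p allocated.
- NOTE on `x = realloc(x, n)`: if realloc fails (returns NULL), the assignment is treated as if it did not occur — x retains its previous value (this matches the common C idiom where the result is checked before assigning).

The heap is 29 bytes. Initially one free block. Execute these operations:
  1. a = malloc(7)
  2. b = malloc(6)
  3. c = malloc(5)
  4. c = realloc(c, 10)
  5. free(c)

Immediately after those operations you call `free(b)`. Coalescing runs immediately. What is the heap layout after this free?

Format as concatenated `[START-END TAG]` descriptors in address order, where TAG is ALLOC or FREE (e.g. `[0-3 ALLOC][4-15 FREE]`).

Answer: [0-6 ALLOC][7-28 FREE]

Derivation:
Op 1: a = malloc(7) -> a = 0; heap: [0-6 ALLOC][7-28 FREE]
Op 2: b = malloc(6) -> b = 7; heap: [0-6 ALLOC][7-12 ALLOC][13-28 FREE]
Op 3: c = malloc(5) -> c = 13; heap: [0-6 ALLOC][7-12 ALLOC][13-17 ALLOC][18-28 FREE]
Op 4: c = realloc(c, 10) -> c = 13; heap: [0-6 ALLOC][7-12 ALLOC][13-22 ALLOC][23-28 FREE]
Op 5: free(c) -> (freed c); heap: [0-6 ALLOC][7-12 ALLOC][13-28 FREE]
free(b): b = 7 -> block [7-12 ALLOC]; mark free, coalesce with adjacent free neighbors -> [0-6 ALLOC][7-28 FREE]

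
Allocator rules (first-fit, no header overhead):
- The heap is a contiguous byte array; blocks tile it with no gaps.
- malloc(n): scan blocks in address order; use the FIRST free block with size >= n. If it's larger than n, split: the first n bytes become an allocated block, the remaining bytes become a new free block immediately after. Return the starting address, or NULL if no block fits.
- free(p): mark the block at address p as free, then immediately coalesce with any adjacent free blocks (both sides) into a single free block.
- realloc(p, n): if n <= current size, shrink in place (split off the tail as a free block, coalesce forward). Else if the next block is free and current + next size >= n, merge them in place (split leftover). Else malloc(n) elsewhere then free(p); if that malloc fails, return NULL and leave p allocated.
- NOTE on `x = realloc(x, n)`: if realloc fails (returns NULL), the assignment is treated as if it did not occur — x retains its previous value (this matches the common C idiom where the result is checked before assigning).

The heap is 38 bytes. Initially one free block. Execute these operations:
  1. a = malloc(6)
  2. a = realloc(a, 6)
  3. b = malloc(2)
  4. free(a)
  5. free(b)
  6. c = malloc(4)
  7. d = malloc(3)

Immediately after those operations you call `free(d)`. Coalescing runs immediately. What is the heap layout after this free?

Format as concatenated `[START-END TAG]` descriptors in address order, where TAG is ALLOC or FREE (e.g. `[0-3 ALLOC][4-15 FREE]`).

Op 1: a = malloc(6) -> a = 0; heap: [0-5 ALLOC][6-37 FREE]
Op 2: a = realloc(a, 6) -> a = 0; heap: [0-5 ALLOC][6-37 FREE]
Op 3: b = malloc(2) -> b = 6; heap: [0-5 ALLOC][6-7 ALLOC][8-37 FREE]
Op 4: free(a) -> (freed a); heap: [0-5 FREE][6-7 ALLOC][8-37 FREE]
Op 5: free(b) -> (freed b); heap: [0-37 FREE]
Op 6: c = malloc(4) -> c = 0; heap: [0-3 ALLOC][4-37 FREE]
Op 7: d = malloc(3) -> d = 4; heap: [0-3 ALLOC][4-6 ALLOC][7-37 FREE]
free(d): d = 4 -> block [4-6 ALLOC]; mark free, coalesce with adjacent free neighbors -> [0-3 ALLOC][4-37 FREE]

Answer: [0-3 ALLOC][4-37 FREE]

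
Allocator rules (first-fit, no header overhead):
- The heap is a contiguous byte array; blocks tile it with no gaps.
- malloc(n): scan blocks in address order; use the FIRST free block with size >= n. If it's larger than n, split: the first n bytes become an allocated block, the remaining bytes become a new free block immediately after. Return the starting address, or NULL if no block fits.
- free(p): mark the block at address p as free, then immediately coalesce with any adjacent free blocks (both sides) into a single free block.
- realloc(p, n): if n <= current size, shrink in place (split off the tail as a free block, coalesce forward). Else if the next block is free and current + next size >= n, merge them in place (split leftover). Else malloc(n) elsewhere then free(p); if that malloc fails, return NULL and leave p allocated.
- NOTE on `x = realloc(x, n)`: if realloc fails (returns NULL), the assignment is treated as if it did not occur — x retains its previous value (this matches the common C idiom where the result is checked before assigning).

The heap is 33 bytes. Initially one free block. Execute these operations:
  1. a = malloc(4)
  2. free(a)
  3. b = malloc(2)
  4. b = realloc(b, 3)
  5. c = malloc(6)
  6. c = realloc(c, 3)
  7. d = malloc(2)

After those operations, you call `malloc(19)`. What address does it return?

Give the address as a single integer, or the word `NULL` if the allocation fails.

Answer: 8

Derivation:
Op 1: a = malloc(4) -> a = 0; heap: [0-3 ALLOC][4-32 FREE]
Op 2: free(a) -> (freed a); heap: [0-32 FREE]
Op 3: b = malloc(2) -> b = 0; heap: [0-1 ALLOC][2-32 FREE]
Op 4: b = realloc(b, 3) -> b = 0; heap: [0-2 ALLOC][3-32 FREE]
Op 5: c = malloc(6) -> c = 3; heap: [0-2 ALLOC][3-8 ALLOC][9-32 FREE]
Op 6: c = realloc(c, 3) -> c = 3; heap: [0-2 ALLOC][3-5 ALLOC][6-32 FREE]
Op 7: d = malloc(2) -> d = 6; heap: [0-2 ALLOC][3-5 ALLOC][6-7 ALLOC][8-32 FREE]
malloc(19): first-fit scan over [0-2 ALLOC][3-5 ALLOC][6-7 ALLOC][8-32 FREE] -> 8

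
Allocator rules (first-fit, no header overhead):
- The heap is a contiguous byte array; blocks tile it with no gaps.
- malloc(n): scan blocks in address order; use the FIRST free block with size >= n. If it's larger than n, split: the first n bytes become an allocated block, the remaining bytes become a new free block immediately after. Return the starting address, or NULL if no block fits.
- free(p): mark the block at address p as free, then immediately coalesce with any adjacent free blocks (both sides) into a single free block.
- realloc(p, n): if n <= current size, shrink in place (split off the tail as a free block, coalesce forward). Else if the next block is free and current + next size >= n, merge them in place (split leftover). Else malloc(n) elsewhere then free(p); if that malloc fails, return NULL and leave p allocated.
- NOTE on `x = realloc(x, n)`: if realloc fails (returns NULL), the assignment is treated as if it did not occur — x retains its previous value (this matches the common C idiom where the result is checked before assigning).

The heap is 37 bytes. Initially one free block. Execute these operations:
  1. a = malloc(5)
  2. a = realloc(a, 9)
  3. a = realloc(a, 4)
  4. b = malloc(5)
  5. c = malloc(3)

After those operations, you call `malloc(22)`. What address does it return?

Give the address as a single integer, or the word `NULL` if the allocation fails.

Op 1: a = malloc(5) -> a = 0; heap: [0-4 ALLOC][5-36 FREE]
Op 2: a = realloc(a, 9) -> a = 0; heap: [0-8 ALLOC][9-36 FREE]
Op 3: a = realloc(a, 4) -> a = 0; heap: [0-3 ALLOC][4-36 FREE]
Op 4: b = malloc(5) -> b = 4; heap: [0-3 ALLOC][4-8 ALLOC][9-36 FREE]
Op 5: c = malloc(3) -> c = 9; heap: [0-3 ALLOC][4-8 ALLOC][9-11 ALLOC][12-36 FREE]
malloc(22): first-fit scan over [0-3 ALLOC][4-8 ALLOC][9-11 ALLOC][12-36 FREE] -> 12

Answer: 12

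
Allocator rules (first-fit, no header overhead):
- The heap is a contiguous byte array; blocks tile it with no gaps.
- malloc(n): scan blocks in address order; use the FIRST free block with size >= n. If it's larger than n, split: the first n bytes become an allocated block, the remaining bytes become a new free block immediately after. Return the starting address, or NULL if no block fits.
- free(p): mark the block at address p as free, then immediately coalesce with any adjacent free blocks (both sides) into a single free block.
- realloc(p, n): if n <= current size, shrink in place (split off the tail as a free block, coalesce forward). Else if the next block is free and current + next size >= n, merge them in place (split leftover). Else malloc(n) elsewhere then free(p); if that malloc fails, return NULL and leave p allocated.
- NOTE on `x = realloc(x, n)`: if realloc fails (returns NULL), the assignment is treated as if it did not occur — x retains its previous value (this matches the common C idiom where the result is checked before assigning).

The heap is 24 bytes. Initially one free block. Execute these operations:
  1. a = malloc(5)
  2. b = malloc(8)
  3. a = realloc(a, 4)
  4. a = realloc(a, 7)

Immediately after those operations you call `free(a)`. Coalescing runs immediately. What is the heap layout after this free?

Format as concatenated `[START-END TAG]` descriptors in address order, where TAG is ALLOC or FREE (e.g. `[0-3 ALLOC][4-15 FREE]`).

Answer: [0-4 FREE][5-12 ALLOC][13-23 FREE]

Derivation:
Op 1: a = malloc(5) -> a = 0; heap: [0-4 ALLOC][5-23 FREE]
Op 2: b = malloc(8) -> b = 5; heap: [0-4 ALLOC][5-12 ALLOC][13-23 FREE]
Op 3: a = realloc(a, 4) -> a = 0; heap: [0-3 ALLOC][4-4 FREE][5-12 ALLOC][13-23 FREE]
Op 4: a = realloc(a, 7) -> a = 13; heap: [0-4 FREE][5-12 ALLOC][13-19 ALLOC][20-23 FREE]
free(a): a = 13 -> block [13-19 ALLOC]; mark free, coalesce with adjacent free neighbors -> [0-4 FREE][5-12 ALLOC][13-23 FREE]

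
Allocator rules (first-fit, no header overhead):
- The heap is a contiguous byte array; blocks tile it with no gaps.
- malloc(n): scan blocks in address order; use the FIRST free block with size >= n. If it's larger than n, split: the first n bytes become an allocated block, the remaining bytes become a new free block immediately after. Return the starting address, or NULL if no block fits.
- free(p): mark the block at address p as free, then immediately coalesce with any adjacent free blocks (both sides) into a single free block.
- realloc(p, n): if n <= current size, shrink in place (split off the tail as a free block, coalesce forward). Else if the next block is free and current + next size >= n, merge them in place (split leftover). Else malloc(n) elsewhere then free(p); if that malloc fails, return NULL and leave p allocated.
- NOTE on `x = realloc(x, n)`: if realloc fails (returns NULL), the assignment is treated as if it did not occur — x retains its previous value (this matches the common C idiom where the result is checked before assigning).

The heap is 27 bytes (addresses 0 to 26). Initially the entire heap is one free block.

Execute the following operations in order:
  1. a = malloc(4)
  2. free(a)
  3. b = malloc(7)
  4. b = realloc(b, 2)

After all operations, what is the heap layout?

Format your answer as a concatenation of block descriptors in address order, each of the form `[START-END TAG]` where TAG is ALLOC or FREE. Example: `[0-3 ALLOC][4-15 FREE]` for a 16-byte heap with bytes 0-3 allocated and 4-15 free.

Answer: [0-1 ALLOC][2-26 FREE]

Derivation:
Op 1: a = malloc(4) -> a = 0; heap: [0-3 ALLOC][4-26 FREE]
Op 2: free(a) -> (freed a); heap: [0-26 FREE]
Op 3: b = malloc(7) -> b = 0; heap: [0-6 ALLOC][7-26 FREE]
Op 4: b = realloc(b, 2) -> b = 0; heap: [0-1 ALLOC][2-26 FREE]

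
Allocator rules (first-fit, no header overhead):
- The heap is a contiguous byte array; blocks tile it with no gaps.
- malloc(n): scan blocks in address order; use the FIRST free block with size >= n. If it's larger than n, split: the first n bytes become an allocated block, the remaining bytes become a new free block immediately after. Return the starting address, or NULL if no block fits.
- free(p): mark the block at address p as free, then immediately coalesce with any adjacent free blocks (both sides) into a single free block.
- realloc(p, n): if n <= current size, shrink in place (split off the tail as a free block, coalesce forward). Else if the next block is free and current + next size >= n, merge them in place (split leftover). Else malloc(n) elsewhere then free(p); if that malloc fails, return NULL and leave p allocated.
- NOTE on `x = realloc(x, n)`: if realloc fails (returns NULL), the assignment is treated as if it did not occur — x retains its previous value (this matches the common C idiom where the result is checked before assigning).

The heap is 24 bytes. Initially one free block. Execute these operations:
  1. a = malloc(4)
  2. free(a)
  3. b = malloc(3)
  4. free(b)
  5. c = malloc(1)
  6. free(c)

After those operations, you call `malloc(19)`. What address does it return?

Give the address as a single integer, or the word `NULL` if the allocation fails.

Answer: 0

Derivation:
Op 1: a = malloc(4) -> a = 0; heap: [0-3 ALLOC][4-23 FREE]
Op 2: free(a) -> (freed a); heap: [0-23 FREE]
Op 3: b = malloc(3) -> b = 0; heap: [0-2 ALLOC][3-23 FREE]
Op 4: free(b) -> (freed b); heap: [0-23 FREE]
Op 5: c = malloc(1) -> c = 0; heap: [0-0 ALLOC][1-23 FREE]
Op 6: free(c) -> (freed c); heap: [0-23 FREE]
malloc(19): first-fit scan over [0-23 FREE] -> 0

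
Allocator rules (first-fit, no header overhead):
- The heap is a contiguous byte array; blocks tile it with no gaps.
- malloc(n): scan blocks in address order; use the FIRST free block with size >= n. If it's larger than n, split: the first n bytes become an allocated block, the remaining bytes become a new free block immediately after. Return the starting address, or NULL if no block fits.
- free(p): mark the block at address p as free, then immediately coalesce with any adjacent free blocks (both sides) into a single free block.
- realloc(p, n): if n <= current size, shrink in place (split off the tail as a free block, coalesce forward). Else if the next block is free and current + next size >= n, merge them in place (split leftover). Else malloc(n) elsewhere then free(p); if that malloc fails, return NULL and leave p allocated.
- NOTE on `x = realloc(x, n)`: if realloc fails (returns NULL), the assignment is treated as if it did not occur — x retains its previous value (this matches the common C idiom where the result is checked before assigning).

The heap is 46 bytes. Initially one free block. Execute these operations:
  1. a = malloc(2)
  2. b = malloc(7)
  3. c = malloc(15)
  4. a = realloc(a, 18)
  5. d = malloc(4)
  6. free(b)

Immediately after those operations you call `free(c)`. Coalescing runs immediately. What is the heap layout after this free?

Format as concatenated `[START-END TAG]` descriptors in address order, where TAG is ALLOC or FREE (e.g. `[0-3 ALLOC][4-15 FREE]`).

Answer: [0-23 FREE][24-41 ALLOC][42-45 ALLOC]

Derivation:
Op 1: a = malloc(2) -> a = 0; heap: [0-1 ALLOC][2-45 FREE]
Op 2: b = malloc(7) -> b = 2; heap: [0-1 ALLOC][2-8 ALLOC][9-45 FREE]
Op 3: c = malloc(15) -> c = 9; heap: [0-1 ALLOC][2-8 ALLOC][9-23 ALLOC][24-45 FREE]
Op 4: a = realloc(a, 18) -> a = 24; heap: [0-1 FREE][2-8 ALLOC][9-23 ALLOC][24-41 ALLOC][42-45 FREE]
Op 5: d = malloc(4) -> d = 42; heap: [0-1 FREE][2-8 ALLOC][9-23 ALLOC][24-41 ALLOC][42-45 ALLOC]
Op 6: free(b) -> (freed b); heap: [0-8 FREE][9-23 ALLOC][24-41 ALLOC][42-45 ALLOC]
free(c): c = 9 -> block [9-23 ALLOC]; mark free, coalesce with adjacent free neighbors -> [0-23 FREE][24-41 ALLOC][42-45 ALLOC]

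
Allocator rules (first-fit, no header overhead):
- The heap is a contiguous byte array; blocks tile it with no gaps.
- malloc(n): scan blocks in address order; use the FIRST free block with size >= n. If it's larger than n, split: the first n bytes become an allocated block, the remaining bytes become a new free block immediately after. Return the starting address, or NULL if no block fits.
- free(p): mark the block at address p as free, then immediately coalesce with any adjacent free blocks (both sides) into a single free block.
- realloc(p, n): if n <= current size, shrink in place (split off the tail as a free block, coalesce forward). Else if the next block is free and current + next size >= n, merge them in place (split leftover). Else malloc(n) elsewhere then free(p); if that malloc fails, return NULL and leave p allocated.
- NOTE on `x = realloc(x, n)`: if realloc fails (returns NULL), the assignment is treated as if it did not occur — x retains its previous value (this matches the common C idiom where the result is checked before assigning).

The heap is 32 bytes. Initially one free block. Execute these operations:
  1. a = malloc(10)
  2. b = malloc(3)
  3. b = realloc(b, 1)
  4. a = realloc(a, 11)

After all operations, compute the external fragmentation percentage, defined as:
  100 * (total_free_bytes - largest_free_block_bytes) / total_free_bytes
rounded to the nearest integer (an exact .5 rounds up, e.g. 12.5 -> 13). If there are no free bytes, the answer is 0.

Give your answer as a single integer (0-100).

Op 1: a = malloc(10) -> a = 0; heap: [0-9 ALLOC][10-31 FREE]
Op 2: b = malloc(3) -> b = 10; heap: [0-9 ALLOC][10-12 ALLOC][13-31 FREE]
Op 3: b = realloc(b, 1) -> b = 10; heap: [0-9 ALLOC][10-10 ALLOC][11-31 FREE]
Op 4: a = realloc(a, 11) -> a = 11; heap: [0-9 FREE][10-10 ALLOC][11-21 ALLOC][22-31 FREE]
Free blocks: [10 10] total_free=20 largest=10 -> 100*(20-10)/20 = 1000/20 = 50

Answer: 50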